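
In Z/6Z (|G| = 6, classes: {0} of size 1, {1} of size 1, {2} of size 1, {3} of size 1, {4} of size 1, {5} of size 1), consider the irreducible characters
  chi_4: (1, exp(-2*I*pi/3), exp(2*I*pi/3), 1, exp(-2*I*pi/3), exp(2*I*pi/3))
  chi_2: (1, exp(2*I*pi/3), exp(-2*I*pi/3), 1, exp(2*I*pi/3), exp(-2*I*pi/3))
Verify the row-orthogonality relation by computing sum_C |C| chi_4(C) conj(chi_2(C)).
Sum = 0; so <chi_4, chi_2> = 0 (distinct irreducibles are orthogonal).

Compute term by term over conjugacy classes (|C| * chi_4(C) * conj(chi_2(C))):
  1*(1)*conj(1) + 1*(exp(-2*I*pi/3))*conj(exp(2*I*pi/3)) + 1*(exp(2*I*pi/3))*conj(exp(-2*I*pi/3)) + 1*(1)*conj(1) + 1*(exp(-2*I*pi/3))*conj(exp(2*I*pi/3)) + 1*(exp(2*I*pi/3))*conj(exp(-2*I*pi/3))
  = (1) + (exp(2*I*pi/3)) + (exp(-2*I*pi/3)) + (1) + (exp(2*I*pi/3)) + (exp(-2*I*pi/3))
  = 0.
(Exp terms are combined using exp(i*s)*conj(exp(i*t)) = exp(i*(s-t)), and sums of them are collapsed using the identity that for every m > 1 the m distinct m-th roots of unity sum to 0, e.g. 1 + exp(2*I*pi/3) + exp(-2*I*pi/3) = 0.)
Dividing by |G| = 6 gives 0/6 = 0, matching the row-orthogonality relation <chi_4, chi_2> = [chi_4 = chi_2].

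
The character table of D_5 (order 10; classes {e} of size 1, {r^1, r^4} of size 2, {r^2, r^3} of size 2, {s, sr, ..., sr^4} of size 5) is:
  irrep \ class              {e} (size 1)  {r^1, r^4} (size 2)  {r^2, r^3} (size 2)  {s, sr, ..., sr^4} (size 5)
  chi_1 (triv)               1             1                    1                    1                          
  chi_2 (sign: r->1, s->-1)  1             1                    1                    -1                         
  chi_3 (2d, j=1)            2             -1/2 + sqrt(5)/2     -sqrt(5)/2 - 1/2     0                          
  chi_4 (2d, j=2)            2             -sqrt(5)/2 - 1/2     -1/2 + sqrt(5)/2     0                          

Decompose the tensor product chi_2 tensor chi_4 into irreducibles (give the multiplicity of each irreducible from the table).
chi_2 tensor chi_4 = chi_4 (all other irreducibles have multiplicity 0).

Reasoning: The character of a tensor product is the pointwise product (chi_2 * chi_4)(C) = chi_2(C) * chi_4(C):
  {e}: (1)*(2), {r^1, r^4}: (1)*(-sqrt(5)/2 - 1/2), {r^2, r^3}: (1)*(-1/2 + sqrt(5)/2), {s, sr, ..., sr^4}: (-1)*(0)
so (chi_2 * chi_4) takes values
  {e} -> 2, {r^1, r^4} -> -sqrt(5)/2 - 1/2, {r^2, r^3} -> -1/2 + sqrt(5)/2, {s, sr, ..., sr^4} -> 0.
Now take the inner product of this character with each irreducible chi from the table, <chi_2*chi_4, chi> = (1/10) sum_C |C| (chi_2*chi_4)(C) conj(chi(C)):
  <chi_2*chi_4, chi_1> = (1/10)[1*(2)*conj(1) + 2*(-sqrt(5)/2 - 1/2)*conj(1) + 2*(-1/2 + sqrt(5)/2)*conj(1) + 5*(0)*conj(1)]
      = (1/10)[(2) + (-sqrt(5) - 1) + (-1 + sqrt(5)) + (0)] = 0/10 = 0
  <chi_2*chi_4, chi_2> = (1/10)[1*(2)*conj(1) + 2*(-sqrt(5)/2 - 1/2)*conj(1) + 2*(-1/2 + sqrt(5)/2)*conj(1) + 5*(0)*conj(-1)]
      = (1/10)[(2) + (-sqrt(5) - 1) + (-1 + sqrt(5)) + (0)] = 0/10 = 0
  <chi_2*chi_4, chi_3> = (1/10)[1*(2)*conj(2) + 2*(-sqrt(5)/2 - 1/2)*conj(-1/2 + sqrt(5)/2) + 2*(-1/2 + sqrt(5)/2)*conj(-sqrt(5)/2 - 1/2) + 5*(0)*conj(0)]
      = (1/10)[(4) + (-2) + (-2) + (0)] = 0/10 = 0
  <chi_2*chi_4, chi_4> = (1/10)[1*(2)*conj(2) + 2*(-sqrt(5)/2 - 1/2)*conj(-sqrt(5)/2 - 1/2) + 2*(-1/2 + sqrt(5)/2)*conj(-1/2 + sqrt(5)/2) + 5*(0)*conj(0)]
      = (1/10)[(4) + (sqrt(5) + 3) + (3 - sqrt(5)) + (0)] = 10/10 = 1
Hence the multiplicities are chi_4: 1. Dimension check: dim(chi_2)*dim(chi_4) = 1*2 = 2 and sum (mult * dim) = 1*2 = 2.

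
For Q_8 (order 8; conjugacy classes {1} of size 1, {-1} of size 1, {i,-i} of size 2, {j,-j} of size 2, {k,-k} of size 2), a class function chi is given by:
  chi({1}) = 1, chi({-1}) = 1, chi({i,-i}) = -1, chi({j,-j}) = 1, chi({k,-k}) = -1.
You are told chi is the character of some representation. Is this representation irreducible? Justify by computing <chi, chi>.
Irreducible: <chi, chi> = 1.

Argument: <chi, chi> = (1/|G|) sum_C |C| * |chi(C)|^2 = (1/8)[1*|1|^2 + 1*|1|^2 + 2*|-1|^2 + 2*|1|^2 + 2*|-1|^2]
  = (1/8)[(1) + (1) + (2) + (2) + (2)] = 8/8 = 1.
A character is irreducible iff <chi, chi> = 1, so this representation is irreducible.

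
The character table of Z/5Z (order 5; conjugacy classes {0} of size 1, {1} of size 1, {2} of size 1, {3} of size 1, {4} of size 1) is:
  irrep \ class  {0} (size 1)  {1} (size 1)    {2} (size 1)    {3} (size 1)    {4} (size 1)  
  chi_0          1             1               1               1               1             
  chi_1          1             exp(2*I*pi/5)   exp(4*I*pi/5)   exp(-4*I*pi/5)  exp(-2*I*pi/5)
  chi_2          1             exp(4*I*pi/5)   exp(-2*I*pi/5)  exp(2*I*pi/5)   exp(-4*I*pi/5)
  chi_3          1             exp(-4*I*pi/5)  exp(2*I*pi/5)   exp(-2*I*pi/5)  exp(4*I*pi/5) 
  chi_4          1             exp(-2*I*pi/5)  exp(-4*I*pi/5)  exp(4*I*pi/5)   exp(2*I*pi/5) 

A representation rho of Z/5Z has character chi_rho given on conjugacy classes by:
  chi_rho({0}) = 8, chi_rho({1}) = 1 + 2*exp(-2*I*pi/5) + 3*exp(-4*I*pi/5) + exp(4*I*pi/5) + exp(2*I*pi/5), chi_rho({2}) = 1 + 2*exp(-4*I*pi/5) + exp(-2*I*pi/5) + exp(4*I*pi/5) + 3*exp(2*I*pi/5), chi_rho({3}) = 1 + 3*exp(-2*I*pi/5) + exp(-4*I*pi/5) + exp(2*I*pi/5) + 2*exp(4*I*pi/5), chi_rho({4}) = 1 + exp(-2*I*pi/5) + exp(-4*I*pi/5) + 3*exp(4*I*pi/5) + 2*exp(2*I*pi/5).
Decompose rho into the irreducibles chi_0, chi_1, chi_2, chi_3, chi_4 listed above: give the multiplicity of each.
Multiplicities: chi_0: 1, chi_1: 1, chi_2: 1, chi_3: 3, chi_4: 2.

Explanation: Use <chi_rho, chi> = (1/|G|) sum_C |C| * chi_rho(C) * conj(chi(C)) with |G| = 5 for each irreducible chi in the table:
  <chi_rho, chi_0> = (1/5)[1*(8)*conj(1) + 1*(1 + 2*exp(-2*I*pi/5) + 3*exp(-4*I*pi/5) + exp(4*I*pi/5) + exp(2*I*pi/5))*conj(1) + 1*(1 + 2*exp(-4*I*pi/5) + exp(-2*I*pi/5) + exp(4*I*pi/5) + 3*exp(2*I*pi/5))*conj(1) + 1*(1 + 3*exp(-2*I*pi/5) + exp(-4*I*pi/5) + exp(2*I*pi/5) + 2*exp(4*I*pi/5))*conj(1) + 1*(1 + exp(-2*I*pi/5) + exp(-4*I*pi/5) + 3*exp(4*I*pi/5) + 2*exp(2*I*pi/5))*conj(1)]
      = (1/5)[(8) + (1 + 2*exp(-2*I*pi/5) + 3*exp(-4*I*pi/5) + exp(4*I*pi/5) + exp(2*I*pi/5)) + (1 + 2*exp(-4*I*pi/5) + exp(-2*I*pi/5) + exp(4*I*pi/5) + 3*exp(2*I*pi/5)) + (1 + 3*exp(-2*I*pi/5) + exp(-4*I*pi/5) + exp(2*I*pi/5) + 2*exp(4*I*pi/5)) + (1 + exp(-2*I*pi/5) + exp(-4*I*pi/5) + 3*exp(4*I*pi/5) + 2*exp(2*I*pi/5))] = 5/5 = 1
  <chi_rho, chi_1> = (1/5)[1*(8)*conj(1) + 1*(1 + 2*exp(-2*I*pi/5) + 3*exp(-4*I*pi/5) + exp(4*I*pi/5) + exp(2*I*pi/5))*conj(exp(2*I*pi/5)) + 1*(1 + 2*exp(-4*I*pi/5) + exp(-2*I*pi/5) + exp(4*I*pi/5) + 3*exp(2*I*pi/5))*conj(exp(4*I*pi/5)) + 1*(1 + 3*exp(-2*I*pi/5) + exp(-4*I*pi/5) + exp(2*I*pi/5) + 2*exp(4*I*pi/5))*conj(exp(-4*I*pi/5)) + 1*(1 + exp(-2*I*pi/5) + exp(-4*I*pi/5) + 3*exp(4*I*pi/5) + 2*exp(2*I*pi/5))*conj(exp(-2*I*pi/5))]
      = (1/5)[(8) + (1 + 2*exp(-4*I*pi/5) + exp(-2*I*pi/5) + exp(2*I*pi/5) + 3*exp(4*I*pi/5)) + (1 + 3*exp(-2*I*pi/5) + exp(-4*I*pi/5) + exp(4*I*pi/5) + 2*exp(2*I*pi/5)) + (1 + 2*exp(-2*I*pi/5) + exp(-4*I*pi/5) + exp(4*I*pi/5) + 3*exp(2*I*pi/5)) + (1 + 3*exp(-4*I*pi/5) + exp(-2*I*pi/5) + exp(2*I*pi/5) + 2*exp(4*I*pi/5))] = 5/5 = 1
  <chi_rho, chi_2> = (1/5)[1*(8)*conj(1) + 1*(1 + 2*exp(-2*I*pi/5) + 3*exp(-4*I*pi/5) + exp(4*I*pi/5) + exp(2*I*pi/5))*conj(exp(4*I*pi/5)) + 1*(1 + 2*exp(-4*I*pi/5) + exp(-2*I*pi/5) + exp(4*I*pi/5) + 3*exp(2*I*pi/5))*conj(exp(-2*I*pi/5)) + 1*(1 + 3*exp(-2*I*pi/5) + exp(-4*I*pi/5) + exp(2*I*pi/5) + 2*exp(4*I*pi/5))*conj(exp(2*I*pi/5)) + 1*(1 + exp(-2*I*pi/5) + exp(-4*I*pi/5) + 3*exp(4*I*pi/5) + 2*exp(2*I*pi/5))*conj(exp(-4*I*pi/5))]
      = (1/5)[(8) + (1 + exp(-2*I*pi/5) + exp(-4*I*pi/5) + 2*exp(4*I*pi/5) + 3*exp(2*I*pi/5)) + (1 + 2*exp(-2*I*pi/5) + exp(-4*I*pi/5) + exp(2*I*pi/5) + 3*exp(4*I*pi/5)) + (1 + 3*exp(-4*I*pi/5) + exp(-2*I*pi/5) + exp(4*I*pi/5) + 2*exp(2*I*pi/5)) + (1 + 3*exp(-2*I*pi/5) + 2*exp(-4*I*pi/5) + exp(4*I*pi/5) + exp(2*I*pi/5))] = 5/5 = 1
  <chi_rho, chi_3> = (1/5)[1*(8)*conj(1) + 1*(1 + 2*exp(-2*I*pi/5) + 3*exp(-4*I*pi/5) + exp(4*I*pi/5) + exp(2*I*pi/5))*conj(exp(-4*I*pi/5)) + 1*(1 + 2*exp(-4*I*pi/5) + exp(-2*I*pi/5) + exp(4*I*pi/5) + 3*exp(2*I*pi/5))*conj(exp(2*I*pi/5)) + 1*(1 + 3*exp(-2*I*pi/5) + exp(-4*I*pi/5) + exp(2*I*pi/5) + 2*exp(4*I*pi/5))*conj(exp(-2*I*pi/5)) + 1*(1 + exp(-2*I*pi/5) + exp(-4*I*pi/5) + 3*exp(4*I*pi/5) + 2*exp(2*I*pi/5))*conj(exp(4*I*pi/5))]
      = (1/5)[(8) + (3 + exp(-2*I*pi/5) + exp(-4*I*pi/5) + exp(4*I*pi/5) + 2*exp(2*I*pi/5)) + (3 + exp(-2*I*pi/5) + exp(-4*I*pi/5) + exp(2*I*pi/5) + 2*exp(4*I*pi/5)) + (3 + 2*exp(-4*I*pi/5) + exp(-2*I*pi/5) + exp(4*I*pi/5) + exp(2*I*pi/5)) + (3 + 2*exp(-2*I*pi/5) + exp(-4*I*pi/5) + exp(4*I*pi/5) + exp(2*I*pi/5))] = 15/5 = 3
  <chi_rho, chi_4> = (1/5)[1*(8)*conj(1) + 1*(1 + 2*exp(-2*I*pi/5) + 3*exp(-4*I*pi/5) + exp(4*I*pi/5) + exp(2*I*pi/5))*conj(exp(-2*I*pi/5)) + 1*(1 + 2*exp(-4*I*pi/5) + exp(-2*I*pi/5) + exp(4*I*pi/5) + 3*exp(2*I*pi/5))*conj(exp(-4*I*pi/5)) + 1*(1 + 3*exp(-2*I*pi/5) + exp(-4*I*pi/5) + exp(2*I*pi/5) + 2*exp(4*I*pi/5))*conj(exp(4*I*pi/5)) + 1*(1 + exp(-2*I*pi/5) + exp(-4*I*pi/5) + 3*exp(4*I*pi/5) + 2*exp(2*I*pi/5))*conj(exp(2*I*pi/5))]
      = (1/5)[(8) + (2 + 3*exp(-2*I*pi/5) + exp(-4*I*pi/5) + exp(4*I*pi/5) + exp(2*I*pi/5)) + (2 + 3*exp(-4*I*pi/5) + exp(-2*I*pi/5) + exp(4*I*pi/5) + exp(2*I*pi/5)) + (2 + exp(-2*I*pi/5) + exp(-4*I*pi/5) + exp(2*I*pi/5) + 3*exp(4*I*pi/5)) + (2 + exp(-2*I*pi/5) + exp(-4*I*pi/5) + exp(4*I*pi/5) + 3*exp(2*I*pi/5))] = 10/5 = 2
(Exp terms are combined using exp(i*s)*conj(exp(i*t)) = exp(i*(s-t)), and sums of them are collapsed using the identity that for every m > 1 the m distinct m-th roots of unity sum to 0, e.g. 1 + exp(2*I*pi/3) + exp(-2*I*pi/3) = 0.)
Dimension check: dim(rho) = sum (mult * dim) = 1*1 + 1*1 + 1*1 + 3*1 + 2*1 = 8 = chi_rho(e) = 8.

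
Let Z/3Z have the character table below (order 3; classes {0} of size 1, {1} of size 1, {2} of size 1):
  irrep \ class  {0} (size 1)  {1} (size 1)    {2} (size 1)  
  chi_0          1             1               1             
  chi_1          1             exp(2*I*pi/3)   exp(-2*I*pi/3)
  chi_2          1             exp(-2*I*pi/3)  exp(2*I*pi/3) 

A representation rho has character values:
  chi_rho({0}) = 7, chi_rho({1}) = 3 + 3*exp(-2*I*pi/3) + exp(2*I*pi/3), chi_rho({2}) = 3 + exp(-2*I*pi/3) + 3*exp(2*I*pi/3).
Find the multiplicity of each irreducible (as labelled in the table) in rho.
Multiplicities: chi_0: 3, chi_1: 1, chi_2: 3.

Proof sketch: Use <chi_rho, chi> = (1/|G|) sum_C |C| * chi_rho(C) * conj(chi(C)) with |G| = 3 for each irreducible chi in the table:
  <chi_rho, chi_0> = (1/3)[1*(7)*conj(1) + 1*(3 + 3*exp(-2*I*pi/3) + exp(2*I*pi/3))*conj(1) + 1*(3 + exp(-2*I*pi/3) + 3*exp(2*I*pi/3))*conj(1)]
      = (1/3)[(7) + (3 + 3*exp(-2*I*pi/3) + exp(2*I*pi/3)) + (3 + exp(-2*I*pi/3) + 3*exp(2*I*pi/3))] = 9/3 = 3
  <chi_rho, chi_1> = (1/3)[1*(7)*conj(1) + 1*(3 + 3*exp(-2*I*pi/3) + exp(2*I*pi/3))*conj(exp(2*I*pi/3)) + 1*(3 + exp(-2*I*pi/3) + 3*exp(2*I*pi/3))*conj(exp(-2*I*pi/3))]
      = (1/3)[(7) + (-2) + (-2)] = 3/3 = 1
  <chi_rho, chi_2> = (1/3)[1*(7)*conj(1) + 1*(3 + 3*exp(-2*I*pi/3) + exp(2*I*pi/3))*conj(exp(-2*I*pi/3)) + 1*(3 + exp(-2*I*pi/3) + 3*exp(2*I*pi/3))*conj(exp(2*I*pi/3))]
      = (1/3)[(7) + (3 + exp(-2*I*pi/3) + 3*exp(2*I*pi/3)) + (3 + 3*exp(-2*I*pi/3) + exp(2*I*pi/3))] = 9/3 = 3
(Exp terms are combined using exp(i*s)*conj(exp(i*t)) = exp(i*(s-t)), and sums of them are collapsed using the identity that for every m > 1 the m distinct m-th roots of unity sum to 0, e.g. 1 + exp(2*I*pi/3) + exp(-2*I*pi/3) = 0.)
Dimension check: dim(rho) = sum (mult * dim) = 3*1 + 1*1 + 3*1 = 7 = chi_rho(e) = 7.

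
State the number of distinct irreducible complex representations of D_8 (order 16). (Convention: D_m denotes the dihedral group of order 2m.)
7

Justification: The number of irreducible complex representations of a finite group equals its number of conjugacy classes. D_8 has 7 conjugacy classes (n/2 + 3 for n even), so D_8 (order 16) has exactly 7 irreducible complex representations.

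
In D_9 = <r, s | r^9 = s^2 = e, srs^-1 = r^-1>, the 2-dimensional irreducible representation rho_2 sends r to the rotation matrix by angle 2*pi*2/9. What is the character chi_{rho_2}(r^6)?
chi_{rho_2}(r^6) = 2*cos(2*pi*2*6/9) = -1

Reasoning: rho_2(r^6) is rotation by angle 2*pi*2*6/9, whose trace is 2*cos(2*pi*2*6/9) = -1.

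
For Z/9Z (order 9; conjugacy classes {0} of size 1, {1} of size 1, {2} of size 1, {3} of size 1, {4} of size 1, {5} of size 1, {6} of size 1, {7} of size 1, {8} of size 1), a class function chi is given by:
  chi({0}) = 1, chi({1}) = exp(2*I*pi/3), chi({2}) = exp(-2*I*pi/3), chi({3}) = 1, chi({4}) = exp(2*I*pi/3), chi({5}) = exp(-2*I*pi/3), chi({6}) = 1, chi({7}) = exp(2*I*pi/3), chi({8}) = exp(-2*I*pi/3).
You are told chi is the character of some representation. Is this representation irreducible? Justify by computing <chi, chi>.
Irreducible: <chi, chi> = 1.

Explanation: <chi, chi> = (1/|G|) sum_C |C| * |chi(C)|^2 = (1/9)[1*|1|^2 + 1*|exp(2*I*pi/3)|^2 + 1*|exp(-2*I*pi/3)|^2 + 1*|1|^2 + 1*|exp(2*I*pi/3)|^2 + 1*|exp(-2*I*pi/3)|^2 + 1*|1|^2 + 1*|exp(2*I*pi/3)|^2 + 1*|exp(-2*I*pi/3)|^2]
  = (1/9)[(1) + (1) + (1) + (1) + (1) + (1) + (1) + (1) + (1)] = 9/9 = 1.
(Exp terms are combined using exp(i*s)*conj(exp(i*t)) = exp(i*(s-t)), and sums of them are collapsed using the identity that for every m > 1 the m distinct m-th roots of unity sum to 0, e.g. 1 + exp(2*I*pi/3) + exp(-2*I*pi/3) = 0.)
A character is irreducible iff <chi, chi> = 1, so this representation is irreducible.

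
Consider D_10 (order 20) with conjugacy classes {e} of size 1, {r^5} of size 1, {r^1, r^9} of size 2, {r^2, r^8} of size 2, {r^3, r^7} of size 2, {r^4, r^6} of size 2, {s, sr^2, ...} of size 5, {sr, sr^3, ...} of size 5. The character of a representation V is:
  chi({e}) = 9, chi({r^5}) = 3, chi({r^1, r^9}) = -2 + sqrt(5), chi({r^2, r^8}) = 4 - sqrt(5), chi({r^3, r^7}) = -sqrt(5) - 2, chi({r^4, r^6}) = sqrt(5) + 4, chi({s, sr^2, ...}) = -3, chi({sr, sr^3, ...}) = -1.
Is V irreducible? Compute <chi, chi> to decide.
Not irreducible (reducible): <chi, chi> = 13 > 1.

Working: <chi, chi> = (1/|G|) sum_C |C| * |chi(C)|^2 = (1/20)[1*|9|^2 + 1*|3|^2 + 2*|-2 + sqrt(5)|^2 + 2*|4 - sqrt(5)|^2 + 2*|-sqrt(5) - 2|^2 + 2*|sqrt(5) + 4|^2 + 5*|-3|^2 + 5*|-1|^2]
  = (1/20)[(81) + (9) + (18 - 8*sqrt(5)) + (42 - 16*sqrt(5)) + (8*sqrt(5) + 18) + (16*sqrt(5) + 42) + (45) + (5)] = 260/20 = 13.
A character is irreducible iff <chi, chi> = 1, so this representation is reducible.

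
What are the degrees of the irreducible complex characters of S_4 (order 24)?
Dimensions: 1, 1, 2, 3, 3

Proof sketch: There are 5 irreducibles (= number of conjugacy classes). Their dimensions d_i satisfy sum d_i^2 = |G| = 24: 1 + 1 + 4 + 9 + 9 = 24.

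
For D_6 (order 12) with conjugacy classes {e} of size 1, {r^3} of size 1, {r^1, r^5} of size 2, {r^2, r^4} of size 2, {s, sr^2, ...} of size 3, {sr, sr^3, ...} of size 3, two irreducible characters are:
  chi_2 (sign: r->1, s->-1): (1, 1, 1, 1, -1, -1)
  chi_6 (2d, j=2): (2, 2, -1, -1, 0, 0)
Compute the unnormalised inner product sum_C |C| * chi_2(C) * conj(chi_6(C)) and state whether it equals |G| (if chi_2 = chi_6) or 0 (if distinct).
Sum = 0; so <chi_2, chi_6> = 0 (distinct irreducibles are orthogonal).

Solution. Compute term by term over conjugacy classes (|C| * chi_2(C) * conj(chi_6(C))):
  1*(1)*conj(2) + 1*(1)*conj(2) + 2*(1)*conj(-1) + 2*(1)*conj(-1) + 3*(-1)*conj(0) + 3*(-1)*conj(0)
  = (2) + (2) + (-2) + (-2) + (0) + (0)
  = 0.
Dividing by |G| = 12 gives 0/12 = 0, matching the row-orthogonality relation <chi_2, chi_6> = [chi_2 = chi_6].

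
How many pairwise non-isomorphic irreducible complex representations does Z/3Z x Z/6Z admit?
18

Solution. The number of irreducible complex representations of a finite group equals its number of conjugacy classes. Z/3Z x Z/6Z is abelian of order 18, so every element is its own conjugacy class: 18 classes, so Z/3Z x Z/6Z (order 18) has exactly 18 irreducible complex representations.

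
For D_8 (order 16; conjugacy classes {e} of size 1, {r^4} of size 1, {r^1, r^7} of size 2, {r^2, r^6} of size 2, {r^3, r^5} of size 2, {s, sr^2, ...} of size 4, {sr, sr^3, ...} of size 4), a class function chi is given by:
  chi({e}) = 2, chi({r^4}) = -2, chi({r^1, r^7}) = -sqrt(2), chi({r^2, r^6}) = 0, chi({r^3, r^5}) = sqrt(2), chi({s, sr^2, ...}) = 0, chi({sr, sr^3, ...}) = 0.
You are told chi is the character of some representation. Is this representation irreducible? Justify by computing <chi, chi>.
Irreducible: <chi, chi> = 1.

Reasoning: <chi, chi> = (1/|G|) sum_C |C| * |chi(C)|^2 = (1/16)[1*|2|^2 + 1*|-2|^2 + 2*|-sqrt(2)|^2 + 2*|0|^2 + 2*|sqrt(2)|^2 + 4*|0|^2 + 4*|0|^2]
  = (1/16)[(4) + (4) + (4) + (0) + (4) + (0) + (0)] = 16/16 = 1.
A character is irreducible iff <chi, chi> = 1, so this representation is irreducible.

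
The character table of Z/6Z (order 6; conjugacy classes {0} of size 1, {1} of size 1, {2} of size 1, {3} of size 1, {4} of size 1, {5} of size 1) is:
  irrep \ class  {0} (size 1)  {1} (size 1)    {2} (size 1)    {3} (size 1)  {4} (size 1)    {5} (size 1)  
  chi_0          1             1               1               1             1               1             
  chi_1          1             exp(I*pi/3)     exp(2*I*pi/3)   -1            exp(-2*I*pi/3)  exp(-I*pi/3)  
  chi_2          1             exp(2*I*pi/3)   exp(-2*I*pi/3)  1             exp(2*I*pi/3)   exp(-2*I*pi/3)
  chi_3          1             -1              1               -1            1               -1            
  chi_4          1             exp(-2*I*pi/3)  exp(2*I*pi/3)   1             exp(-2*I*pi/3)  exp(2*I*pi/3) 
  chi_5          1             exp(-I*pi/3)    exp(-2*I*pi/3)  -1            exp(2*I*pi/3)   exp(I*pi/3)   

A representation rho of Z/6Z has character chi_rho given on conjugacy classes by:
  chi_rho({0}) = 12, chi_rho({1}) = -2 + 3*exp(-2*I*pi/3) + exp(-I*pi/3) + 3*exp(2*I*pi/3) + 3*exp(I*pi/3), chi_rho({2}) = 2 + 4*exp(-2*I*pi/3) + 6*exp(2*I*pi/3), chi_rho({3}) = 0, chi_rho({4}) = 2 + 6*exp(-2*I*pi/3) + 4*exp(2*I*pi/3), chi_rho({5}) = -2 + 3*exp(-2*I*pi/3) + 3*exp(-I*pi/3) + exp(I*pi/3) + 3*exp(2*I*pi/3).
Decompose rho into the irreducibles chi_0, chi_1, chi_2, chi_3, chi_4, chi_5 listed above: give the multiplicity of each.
Multiplicities: chi_0: 0, chi_1: 3, chi_2: 3, chi_3: 2, chi_4: 3, chi_5: 1.

Proof sketch: Use <chi_rho, chi> = (1/|G|) sum_C |C| * chi_rho(C) * conj(chi(C)) with |G| = 6 for each irreducible chi in the table:
  <chi_rho, chi_0> = (1/6)[1*(12)*conj(1) + 1*(-2 + 3*exp(-2*I*pi/3) + exp(-I*pi/3) + 3*exp(2*I*pi/3) + 3*exp(I*pi/3))*conj(1) + 1*(2 + 4*exp(-2*I*pi/3) + 6*exp(2*I*pi/3))*conj(1) + 1*(0)*conj(1) + 1*(2 + 6*exp(-2*I*pi/3) + 4*exp(2*I*pi/3))*conj(1) + 1*(-2 + 3*exp(-2*I*pi/3) + 3*exp(-I*pi/3) + exp(I*pi/3) + 3*exp(2*I*pi/3))*conj(1)]
      = (1/6)[(12) + (-2 + 3*exp(-2*I*pi/3) + exp(-I*pi/3) + 3*exp(2*I*pi/3) + 3*exp(I*pi/3)) + (2 + 4*exp(-2*I*pi/3) + 6*exp(2*I*pi/3)) + (0) + (2 + 6*exp(-2*I*pi/3) + 4*exp(2*I*pi/3)) + (-2 + 3*exp(-2*I*pi/3) + 3*exp(-I*pi/3) + exp(I*pi/3) + 3*exp(2*I*pi/3))] = 0/6 = 0
  <chi_rho, chi_1> = (1/6)[1*(12)*conj(1) + 1*(-2 + 3*exp(-2*I*pi/3) + exp(-I*pi/3) + 3*exp(2*I*pi/3) + 3*exp(I*pi/3))*conj(exp(I*pi/3)) + 1*(2 + 4*exp(-2*I*pi/3) + 6*exp(2*I*pi/3))*conj(exp(2*I*pi/3)) + 1*(0)*conj(-1) + 1*(2 + 6*exp(-2*I*pi/3) + 4*exp(2*I*pi/3))*conj(exp(-2*I*pi/3)) + 1*(-2 + 3*exp(-2*I*pi/3) + 3*exp(-I*pi/3) + exp(I*pi/3) + 3*exp(2*I*pi/3))*conj(exp(-I*pi/3))]
      = (1/6)[(12) + (exp(-2*I*pi/3) - 2*exp(-I*pi/3) + 3*exp(I*pi/3)) + (6 + 2*exp(-2*I*pi/3) + 4*exp(2*I*pi/3)) + (0) + (6 + 4*exp(-2*I*pi/3) + 2*exp(2*I*pi/3)) + (3*exp(-I*pi/3) - 2*exp(I*pi/3) + exp(2*I*pi/3))] = 18/6 = 3
  <chi_rho, chi_2> = (1/6)[1*(12)*conj(1) + 1*(-2 + 3*exp(-2*I*pi/3) + exp(-I*pi/3) + 3*exp(2*I*pi/3) + 3*exp(I*pi/3))*conj(exp(2*I*pi/3)) + 1*(2 + 4*exp(-2*I*pi/3) + 6*exp(2*I*pi/3))*conj(exp(-2*I*pi/3)) + 1*(0)*conj(1) + 1*(2 + 6*exp(-2*I*pi/3) + 4*exp(2*I*pi/3))*conj(exp(2*I*pi/3)) + 1*(-2 + 3*exp(-2*I*pi/3) + 3*exp(-I*pi/3) + exp(I*pi/3) + 3*exp(2*I*pi/3))*conj(exp(-2*I*pi/3))]
      = (1/6)[(12) + (2 + 3*exp(-I*pi/3) - 2*exp(-2*I*pi/3) + 3*exp(2*I*pi/3)) + (4 + 6*exp(-2*I*pi/3) + 2*exp(2*I*pi/3)) + (0) + (4 + 2*exp(-2*I*pi/3) + 6*exp(2*I*pi/3)) + (2 + 3*exp(-2*I*pi/3) - 2*exp(2*I*pi/3) + 3*exp(I*pi/3))] = 18/6 = 3
  <chi_rho, chi_3> = (1/6)[1*(12)*conj(1) + 1*(-2 + 3*exp(-2*I*pi/3) + exp(-I*pi/3) + 3*exp(2*I*pi/3) + 3*exp(I*pi/3))*conj(-1) + 1*(2 + 4*exp(-2*I*pi/3) + 6*exp(2*I*pi/3))*conj(1) + 1*(0)*conj(-1) + 1*(2 + 6*exp(-2*I*pi/3) + 4*exp(2*I*pi/3))*conj(1) + 1*(-2 + 3*exp(-2*I*pi/3) + 3*exp(-I*pi/3) + exp(I*pi/3) + 3*exp(2*I*pi/3))*conj(-1)]
      = (1/6)[(12) + (2 - 3*exp(I*pi/3) - 3*exp(2*I*pi/3) - exp(-I*pi/3) - 3*exp(-2*I*pi/3)) + (2 + 4*exp(-2*I*pi/3) + 6*exp(2*I*pi/3)) + (0) + (2 + 6*exp(-2*I*pi/3) + 4*exp(2*I*pi/3)) + (2 - 3*exp(2*I*pi/3) - exp(I*pi/3) - 3*exp(-I*pi/3) - 3*exp(-2*I*pi/3))] = 12/6 = 2
  <chi_rho, chi_4> = (1/6)[1*(12)*conj(1) + 1*(-2 + 3*exp(-2*I*pi/3) + exp(-I*pi/3) + 3*exp(2*I*pi/3) + 3*exp(I*pi/3))*conj(exp(-2*I*pi/3)) + 1*(2 + 4*exp(-2*I*pi/3) + 6*exp(2*I*pi/3))*conj(exp(2*I*pi/3)) + 1*(0)*conj(1) + 1*(2 + 6*exp(-2*I*pi/3) + 4*exp(2*I*pi/3))*conj(exp(-2*I*pi/3)) + 1*(-2 + 3*exp(-2*I*pi/3) + 3*exp(-I*pi/3) + exp(I*pi/3) + 3*exp(2*I*pi/3))*conj(exp(2*I*pi/3))]
      = (1/6)[(12) + (3*exp(-2*I*pi/3) - 2*exp(2*I*pi/3) + exp(I*pi/3)) + (6 + 2*exp(-2*I*pi/3) + 4*exp(2*I*pi/3)) + (0) + (6 + 4*exp(-2*I*pi/3) + 2*exp(2*I*pi/3)) + (exp(-I*pi/3) - 2*exp(-2*I*pi/3) + 3*exp(2*I*pi/3))] = 18/6 = 3
  <chi_rho, chi_5> = (1/6)[1*(12)*conj(1) + 1*(-2 + 3*exp(-2*I*pi/3) + exp(-I*pi/3) + 3*exp(2*I*pi/3) + 3*exp(I*pi/3))*conj(exp(-I*pi/3)) + 1*(2 + 4*exp(-2*I*pi/3) + 6*exp(2*I*pi/3))*conj(exp(-2*I*pi/3)) + 1*(0)*conj(-1) + 1*(2 + 6*exp(-2*I*pi/3) + 4*exp(2*I*pi/3))*conj(exp(2*I*pi/3)) + 1*(-2 + 3*exp(-2*I*pi/3) + 3*exp(-I*pi/3) + exp(I*pi/3) + 3*exp(2*I*pi/3))*conj(exp(I*pi/3))]
      = (1/6)[(12) + (-2 + 3*exp(-I*pi/3) - 2*exp(I*pi/3) + 3*exp(2*I*pi/3)) + (4 + 6*exp(-2*I*pi/3) + 2*exp(2*I*pi/3)) + (0) + (4 + 2*exp(-2*I*pi/3) + 6*exp(2*I*pi/3)) + (-2 + 3*exp(-2*I*pi/3) - 2*exp(-I*pi/3) + 3*exp(I*pi/3))] = 6/6 = 1
(Exp terms are combined using exp(i*s)*conj(exp(i*t)) = exp(i*(s-t)), and sums of them are collapsed using the identity that for every m > 1 the m distinct m-th roots of unity sum to 0, e.g. 1 + exp(2*I*pi/3) + exp(-2*I*pi/3) = 0.)
Dimension check: dim(rho) = sum (mult * dim) = 0*1 + 3*1 + 3*1 + 2*1 + 3*1 + 1*1 = 12 = chi_rho(e) = 12.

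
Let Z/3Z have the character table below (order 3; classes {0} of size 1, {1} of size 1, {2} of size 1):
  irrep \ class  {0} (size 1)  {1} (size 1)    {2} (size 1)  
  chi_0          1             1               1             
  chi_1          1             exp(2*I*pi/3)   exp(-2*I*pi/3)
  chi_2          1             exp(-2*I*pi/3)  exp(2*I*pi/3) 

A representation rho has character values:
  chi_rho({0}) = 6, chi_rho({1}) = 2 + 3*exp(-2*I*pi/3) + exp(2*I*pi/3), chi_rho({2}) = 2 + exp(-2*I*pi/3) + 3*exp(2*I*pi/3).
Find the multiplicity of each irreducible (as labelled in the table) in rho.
Multiplicities: chi_0: 2, chi_1: 1, chi_2: 3.

Why: Use <chi_rho, chi> = (1/|G|) sum_C |C| * chi_rho(C) * conj(chi(C)) with |G| = 3 for each irreducible chi in the table:
  <chi_rho, chi_0> = (1/3)[1*(6)*conj(1) + 1*(2 + 3*exp(-2*I*pi/3) + exp(2*I*pi/3))*conj(1) + 1*(2 + exp(-2*I*pi/3) + 3*exp(2*I*pi/3))*conj(1)]
      = (1/3)[(6) + (2 + 3*exp(-2*I*pi/3) + exp(2*I*pi/3)) + (2 + exp(-2*I*pi/3) + 3*exp(2*I*pi/3))] = 6/3 = 2
  <chi_rho, chi_1> = (1/3)[1*(6)*conj(1) + 1*(2 + 3*exp(-2*I*pi/3) + exp(2*I*pi/3))*conj(exp(2*I*pi/3)) + 1*(2 + exp(-2*I*pi/3) + 3*exp(2*I*pi/3))*conj(exp(-2*I*pi/3))]
      = (1/3)[(6) + (1 + 2*exp(-2*I*pi/3) + 3*exp(2*I*pi/3)) + (1 + 3*exp(-2*I*pi/3) + 2*exp(2*I*pi/3))] = 3/3 = 1
  <chi_rho, chi_2> = (1/3)[1*(6)*conj(1) + 1*(2 + 3*exp(-2*I*pi/3) + exp(2*I*pi/3))*conj(exp(-2*I*pi/3)) + 1*(2 + exp(-2*I*pi/3) + 3*exp(2*I*pi/3))*conj(exp(2*I*pi/3))]
      = (1/3)[(6) + (3 + exp(-2*I*pi/3) + 2*exp(2*I*pi/3)) + (3 + 2*exp(-2*I*pi/3) + exp(2*I*pi/3))] = 9/3 = 3
(Exp terms are combined using exp(i*s)*conj(exp(i*t)) = exp(i*(s-t)), and sums of them are collapsed using the identity that for every m > 1 the m distinct m-th roots of unity sum to 0, e.g. 1 + exp(2*I*pi/3) + exp(-2*I*pi/3) = 0.)
Dimension check: dim(rho) = sum (mult * dim) = 2*1 + 1*1 + 3*1 = 6 = chi_rho(e) = 6.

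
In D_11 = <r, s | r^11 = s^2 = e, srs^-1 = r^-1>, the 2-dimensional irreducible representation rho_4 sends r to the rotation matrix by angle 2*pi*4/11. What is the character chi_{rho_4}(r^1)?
chi_{rho_4}(r^1) = 2*cos(2*pi*4*1/11) = -2*cos(3*pi/11)

Solution. rho_4(r^1) is rotation by angle 2*pi*4*1/11, whose trace is 2*cos(2*pi*4*1/11) = -2*cos(3*pi/11).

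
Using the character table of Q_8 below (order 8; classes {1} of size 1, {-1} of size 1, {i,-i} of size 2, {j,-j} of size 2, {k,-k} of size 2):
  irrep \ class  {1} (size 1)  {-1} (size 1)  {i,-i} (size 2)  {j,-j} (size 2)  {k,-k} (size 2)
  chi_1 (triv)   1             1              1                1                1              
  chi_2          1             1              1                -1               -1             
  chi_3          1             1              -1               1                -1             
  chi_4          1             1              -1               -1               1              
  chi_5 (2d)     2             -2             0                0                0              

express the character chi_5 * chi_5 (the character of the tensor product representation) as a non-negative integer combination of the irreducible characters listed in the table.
chi_5 tensor chi_5 = chi_1 + chi_2 + chi_3 + chi_4 (all other irreducibles have multiplicity 0).

Argument: The character of a tensor product is the pointwise product (chi_5 * chi_5)(C) = chi_5(C) * chi_5(C):
  {1}: (2)*(2), {-1}: (-2)*(-2), {i,-i}: (0)*(0), {j,-j}: (0)*(0), {k,-k}: (0)*(0)
so (chi_5 * chi_5) takes values
  {1} -> 4, {-1} -> 4, {i,-i} -> 0, {j,-j} -> 0, {k,-k} -> 0.
Now take the inner product of this character with each irreducible chi from the table, <chi_5*chi_5, chi> = (1/8) sum_C |C| (chi_5*chi_5)(C) conj(chi(C)):
  <chi_5*chi_5, chi_1> = (1/8)[1*(4)*conj(1) + 1*(4)*conj(1) + 2*(0)*conj(1) + 2*(0)*conj(1) + 2*(0)*conj(1)]
      = (1/8)[(4) + (4) + (0) + (0) + (0)] = 8/8 = 1
  <chi_5*chi_5, chi_2> = (1/8)[1*(4)*conj(1) + 1*(4)*conj(1) + 2*(0)*conj(1) + 2*(0)*conj(-1) + 2*(0)*conj(-1)]
      = (1/8)[(4) + (4) + (0) + (0) + (0)] = 8/8 = 1
  <chi_5*chi_5, chi_3> = (1/8)[1*(4)*conj(1) + 1*(4)*conj(1) + 2*(0)*conj(-1) + 2*(0)*conj(1) + 2*(0)*conj(-1)]
      = (1/8)[(4) + (4) + (0) + (0) + (0)] = 8/8 = 1
  <chi_5*chi_5, chi_4> = (1/8)[1*(4)*conj(1) + 1*(4)*conj(1) + 2*(0)*conj(-1) + 2*(0)*conj(-1) + 2*(0)*conj(1)]
      = (1/8)[(4) + (4) + (0) + (0) + (0)] = 8/8 = 1
  <chi_5*chi_5, chi_5> = (1/8)[1*(4)*conj(2) + 1*(4)*conj(-2) + 2*(0)*conj(0) + 2*(0)*conj(0) + 2*(0)*conj(0)]
      = (1/8)[(8) + (-8) + (0) + (0) + (0)] = 0/8 = 0
Hence the multiplicities are chi_1: 1, chi_2: 1, chi_3: 1, chi_4: 1. Dimension check: dim(chi_5)*dim(chi_5) = 2*2 = 4 and sum (mult * dim) = 1*1 + 1*1 + 1*1 + 1*1 = 4.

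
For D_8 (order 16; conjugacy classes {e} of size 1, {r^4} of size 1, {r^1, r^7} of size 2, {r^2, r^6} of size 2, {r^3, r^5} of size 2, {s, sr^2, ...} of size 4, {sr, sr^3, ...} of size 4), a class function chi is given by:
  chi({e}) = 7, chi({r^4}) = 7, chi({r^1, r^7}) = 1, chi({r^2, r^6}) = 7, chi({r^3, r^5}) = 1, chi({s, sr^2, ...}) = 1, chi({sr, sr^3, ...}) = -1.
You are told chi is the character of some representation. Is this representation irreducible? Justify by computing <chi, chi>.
Not irreducible (reducible): <chi, chi> = 13 > 1.

Argument: <chi, chi> = (1/|G|) sum_C |C| * |chi(C)|^2 = (1/16)[1*|7|^2 + 1*|7|^2 + 2*|1|^2 + 2*|7|^2 + 2*|1|^2 + 4*|1|^2 + 4*|-1|^2]
  = (1/16)[(49) + (49) + (2) + (98) + (2) + (4) + (4)] = 208/16 = 13.
A character is irreducible iff <chi, chi> = 1, so this representation is reducible.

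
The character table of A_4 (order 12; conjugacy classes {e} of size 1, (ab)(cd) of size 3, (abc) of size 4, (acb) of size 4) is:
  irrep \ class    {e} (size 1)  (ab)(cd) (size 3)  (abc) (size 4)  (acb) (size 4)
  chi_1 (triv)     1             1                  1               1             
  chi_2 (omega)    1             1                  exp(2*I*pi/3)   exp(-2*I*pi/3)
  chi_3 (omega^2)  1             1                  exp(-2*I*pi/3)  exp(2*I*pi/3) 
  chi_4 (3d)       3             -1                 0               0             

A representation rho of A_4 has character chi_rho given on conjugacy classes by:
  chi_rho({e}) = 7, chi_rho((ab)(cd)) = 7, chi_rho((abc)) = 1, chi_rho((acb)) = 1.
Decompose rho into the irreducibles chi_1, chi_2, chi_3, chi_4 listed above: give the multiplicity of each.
Multiplicities: chi_1: 3, chi_2: 2, chi_3: 2, chi_4: 0.

Proof sketch: Use <chi_rho, chi> = (1/|G|) sum_C |C| * chi_rho(C) * conj(chi(C)) with |G| = 12 for each irreducible chi in the table:
  <chi_rho, chi_1> = (1/12)[1*(7)*conj(1) + 3*(7)*conj(1) + 4*(1)*conj(1) + 4*(1)*conj(1)]
      = (1/12)[(7) + (21) + (4) + (4)] = 36/12 = 3
  <chi_rho, chi_2> = (1/12)[1*(7)*conj(1) + 3*(7)*conj(1) + 4*(1)*conj(exp(2*I*pi/3)) + 4*(1)*conj(exp(-2*I*pi/3))]
      = (1/12)[(7) + (21) + (8 + 12*exp(-2*I*pi/3) + 8*exp(2*I*pi/3)) + (8 + 8*exp(-2*I*pi/3) + 12*exp(2*I*pi/3))] = 24/12 = 2
  <chi_rho, chi_3> = (1/12)[1*(7)*conj(1) + 3*(7)*conj(1) + 4*(1)*conj(exp(-2*I*pi/3)) + 4*(1)*conj(exp(2*I*pi/3))]
      = (1/12)[(7) + (21) + (8 + 8*exp(-2*I*pi/3) + 12*exp(2*I*pi/3)) + (8 + 12*exp(-2*I*pi/3) + 8*exp(2*I*pi/3))] = 24/12 = 2
  <chi_rho, chi_4> = (1/12)[1*(7)*conj(3) + 3*(7)*conj(-1) + 4*(1)*conj(0) + 4*(1)*conj(0)]
      = (1/12)[(21) + (-21) + (0) + (0)] = 0/12 = 0
(Exp terms are combined using exp(i*s)*conj(exp(i*t)) = exp(i*(s-t)), and sums of them are collapsed using the identity that for every m > 1 the m distinct m-th roots of unity sum to 0, e.g. 1 + exp(2*I*pi/3) + exp(-2*I*pi/3) = 0.)
Dimension check: dim(rho) = sum (mult * dim) = 3*1 + 2*1 + 2*1 + 0*3 = 7 = chi_rho(e) = 7.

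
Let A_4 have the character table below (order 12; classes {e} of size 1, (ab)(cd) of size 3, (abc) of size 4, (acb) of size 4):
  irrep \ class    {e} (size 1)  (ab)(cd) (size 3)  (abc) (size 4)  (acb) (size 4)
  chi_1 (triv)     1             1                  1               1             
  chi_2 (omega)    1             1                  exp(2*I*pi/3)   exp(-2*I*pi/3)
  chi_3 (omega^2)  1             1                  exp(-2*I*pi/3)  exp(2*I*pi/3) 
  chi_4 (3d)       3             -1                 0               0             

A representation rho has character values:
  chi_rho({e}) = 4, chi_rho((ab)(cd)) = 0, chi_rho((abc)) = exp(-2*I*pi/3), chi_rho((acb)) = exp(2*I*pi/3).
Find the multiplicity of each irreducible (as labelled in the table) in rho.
Multiplicities: chi_1: 0, chi_2: 0, chi_3: 1, chi_4: 1.

Justification: Use <chi_rho, chi> = (1/|G|) sum_C |C| * chi_rho(C) * conj(chi(C)) with |G| = 12 for each irreducible chi in the table:
  <chi_rho, chi_1> = (1/12)[1*(4)*conj(1) + 3*(0)*conj(1) + 4*(exp(-2*I*pi/3))*conj(1) + 4*(exp(2*I*pi/3))*conj(1)]
      = (1/12)[(4) + (0) + (4*exp(-2*I*pi/3)) + (4*exp(2*I*pi/3))] = 0/12 = 0
  <chi_rho, chi_2> = (1/12)[1*(4)*conj(1) + 3*(0)*conj(1) + 4*(exp(-2*I*pi/3))*conj(exp(2*I*pi/3)) + 4*(exp(2*I*pi/3))*conj(exp(-2*I*pi/3))]
      = (1/12)[(4) + (0) + (4*exp(2*I*pi/3)) + (4*exp(-2*I*pi/3))] = 0/12 = 0
  <chi_rho, chi_3> = (1/12)[1*(4)*conj(1) + 3*(0)*conj(1) + 4*(exp(-2*I*pi/3))*conj(exp(-2*I*pi/3)) + 4*(exp(2*I*pi/3))*conj(exp(2*I*pi/3))]
      = (1/12)[(4) + (0) + (4) + (4)] = 12/12 = 1
  <chi_rho, chi_4> = (1/12)[1*(4)*conj(3) + 3*(0)*conj(-1) + 4*(exp(-2*I*pi/3))*conj(0) + 4*(exp(2*I*pi/3))*conj(0)]
      = (1/12)[(12) + (0) + (0) + (0)] = 12/12 = 1
(Exp terms are combined using exp(i*s)*conj(exp(i*t)) = exp(i*(s-t)), and sums of them are collapsed using the identity that for every m > 1 the m distinct m-th roots of unity sum to 0, e.g. 1 + exp(2*I*pi/3) + exp(-2*I*pi/3) = 0.)
Dimension check: dim(rho) = sum (mult * dim) = 0*1 + 0*1 + 1*1 + 1*3 = 4 = chi_rho(e) = 4.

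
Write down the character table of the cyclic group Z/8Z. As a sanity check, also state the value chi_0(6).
Character table of Z/8Z (irreps indexed chi_0,...,chi_7 with chi_k(m) = zeta_8^(k*m), zeta_8 = exp(2*pi*i/8)):
  irrep \ class  {0} (size 1)  {1} (size 1)    {2} (size 1)  {3} (size 1)    {4} (size 1)  {5} (size 1)    {6} (size 1)  {7} (size 1)  
  chi_0          1             1               1             1               1             1               1             1             
  chi_1          1             exp(I*pi/4)     I             exp(3*I*pi/4)   -1            exp(-3*I*pi/4)  -I            exp(-I*pi/4)  
  chi_2          1             I               -1            -I              1             I               -1            -I            
  chi_3          1             exp(3*I*pi/4)   -I            exp(I*pi/4)     -1            exp(-I*pi/4)    I             exp(-3*I*pi/4)
  chi_4          1             -1              1             -1              1             -1              1             -1            
  chi_5          1             exp(-3*I*pi/4)  I             exp(-I*pi/4)    -1            exp(I*pi/4)     -I            exp(3*I*pi/4) 
  chi_6          1             -I              -1            I               1             -I              -1            I             
  chi_7          1             exp(-I*pi/4)    -I            exp(-3*I*pi/4)  -1            exp(3*I*pi/4)   I             exp(I*pi/4)   

Spot check: chi_0(6) = zeta_8^(0*6) = zeta_8^0 = 1.

Reasoning: Z/8Z is abelian, so all 8 irreducible complex representations are 1-dimensional. They are given by chi_k(m) = zeta_8^(k*m) for k = 0,...,7. Row orthogonality: sum_m chi_k(m) conj(chi_l(m)) = 8 * [k = l].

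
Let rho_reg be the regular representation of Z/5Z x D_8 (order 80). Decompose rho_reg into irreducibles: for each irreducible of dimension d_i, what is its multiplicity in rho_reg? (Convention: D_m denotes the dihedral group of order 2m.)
Each irreducible V_i of dimension d_i appears with multiplicity d_i, i.e. rho_reg = (direct sum over all irreducibles V_i) d_i V_i. The irreducible dimensions for Z/5Z x D_8 are 1, 1, 1, 1, 1, 1, 1, 1, 1, 1, 1, 1, 1, 1, 1, 1, 1, 1, 1, 1, 2, 2, 2, 2, 2, 2, 2, 2, 2, 2, 2, 2, 2, 2, 2: 20 irreducibles of dimension 1, each with multiplicity 1; 15 irreducibles of dimension 2, each with multiplicity 2. Total dimension 20*1*1 + 15*2*2 = 80 = |G|.

Solution. General theorem: in the regular representation of a finite group G, each irreducible appears with multiplicity equal to its dimension. Check: dim(rho_reg) = sum d_i^2 = 1 + 1 + 1 + 1 + 1 + 1 + 1 + 1 + 1 + 1 + 1 + 1 + 1 + 1 + 1 + 1 + 1 + 1 + 1 + 1 + 4 + 4 + 4 + 4 + 4 + 4 + 4 + 4 + 4 + 4 + 4 + 4 + 4 + 4 + 4 = 80 = |G|.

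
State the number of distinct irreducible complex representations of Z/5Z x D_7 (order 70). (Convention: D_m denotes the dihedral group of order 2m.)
25

Explanation: The number of irreducible complex representations of a finite group equals its number of conjugacy classes. For a direct product, #classes(G x H) = #classes(G) * #classes(H). Z/5Z has 5 classes (abelian), D_7 has 5 classes, so 5 * 5 = 25, so Z/5Z x D_7 (order 70) has exactly 25 irreducible complex representations.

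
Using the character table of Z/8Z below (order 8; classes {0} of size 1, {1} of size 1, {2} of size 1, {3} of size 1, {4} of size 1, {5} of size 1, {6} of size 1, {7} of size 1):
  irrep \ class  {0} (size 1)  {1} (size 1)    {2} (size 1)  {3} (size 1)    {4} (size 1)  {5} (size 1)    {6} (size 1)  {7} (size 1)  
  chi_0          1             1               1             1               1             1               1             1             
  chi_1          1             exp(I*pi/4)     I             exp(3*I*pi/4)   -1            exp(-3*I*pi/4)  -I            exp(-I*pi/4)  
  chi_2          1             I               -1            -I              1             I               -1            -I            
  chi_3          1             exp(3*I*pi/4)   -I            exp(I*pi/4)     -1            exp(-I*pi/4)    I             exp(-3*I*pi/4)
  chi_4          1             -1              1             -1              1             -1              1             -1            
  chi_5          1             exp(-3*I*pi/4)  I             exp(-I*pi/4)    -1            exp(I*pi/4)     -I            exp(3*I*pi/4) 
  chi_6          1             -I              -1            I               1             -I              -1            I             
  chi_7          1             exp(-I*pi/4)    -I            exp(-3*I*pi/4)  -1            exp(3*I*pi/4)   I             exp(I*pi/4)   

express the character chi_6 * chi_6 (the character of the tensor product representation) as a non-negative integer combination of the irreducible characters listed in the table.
chi_6 tensor chi_6 = chi_4 (all other irreducibles have multiplicity 0).

Derivation: The character of a tensor product is the pointwise product (chi_6 * chi_6)(C) = chi_6(C) * chi_6(C):
  {0}: (1)*(1), {1}: (-I)*(-I), {2}: (-1)*(-1), {3}: (I)*(I), {4}: (1)*(1), {5}: (-I)*(-I), {6}: (-1)*(-1), {7}: (I)*(I)
so (chi_6 * chi_6) takes values
  {0} -> 1, {1} -> -1, {2} -> 1, {3} -> -1, {4} -> 1, {5} -> -1, {6} -> 1, {7} -> -1.
Now take the inner product of this character with each irreducible chi from the table, <chi_6*chi_6, chi> = (1/8) sum_C |C| (chi_6*chi_6)(C) conj(chi(C)):
  <chi_6*chi_6, chi_0> = (1/8)[1*(1)*conj(1) + 1*(-1)*conj(1) + 1*(1)*conj(1) + 1*(-1)*conj(1) + 1*(1)*conj(1) + 1*(-1)*conj(1) + 1*(1)*conj(1) + 1*(-1)*conj(1)]
      = (1/8)[(1) + (-1) + (1) + (-1) + (1) + (-1) + (1) + (-1)] = 0/8 = 0
  <chi_6*chi_6, chi_1> = (1/8)[1*(1)*conj(1) + 1*(-1)*conj(exp(I*pi/4)) + 1*(1)*conj(I) + 1*(-1)*conj(exp(3*I*pi/4)) + 1*(1)*conj(-1) + 1*(-1)*conj(exp(-3*I*pi/4)) + 1*(1)*conj(-I) + 1*(-1)*conj(exp(-I*pi/4))]
      = (1/8)[(1) + (-exp(-I*pi/4)) + (-I) + (-exp(-3*I*pi/4)) + (-1) + (-exp(3*I*pi/4)) + (I) + (-exp(I*pi/4))] = 0/8 = 0
  <chi_6*chi_6, chi_2> = (1/8)[1*(1)*conj(1) + 1*(-1)*conj(I) + 1*(1)*conj(-1) + 1*(-1)*conj(-I) + 1*(1)*conj(1) + 1*(-1)*conj(I) + 1*(1)*conj(-1) + 1*(-1)*conj(-I)]
      = (1/8)[(1) + (I) + (-1) + (-I) + (1) + (I) + (-1) + (-I)] = 0/8 = 0
  <chi_6*chi_6, chi_3> = (1/8)[1*(1)*conj(1) + 1*(-1)*conj(exp(3*I*pi/4)) + 1*(1)*conj(-I) + 1*(-1)*conj(exp(I*pi/4)) + 1*(1)*conj(-1) + 1*(-1)*conj(exp(-I*pi/4)) + 1*(1)*conj(I) + 1*(-1)*conj(exp(-3*I*pi/4))]
      = (1/8)[(1) + (-exp(-3*I*pi/4)) + (I) + (-exp(-I*pi/4)) + (-1) + (-exp(I*pi/4)) + (-I) + (-exp(3*I*pi/4))] = 0/8 = 0
  <chi_6*chi_6, chi_4> = (1/8)[1*(1)*conj(1) + 1*(-1)*conj(-1) + 1*(1)*conj(1) + 1*(-1)*conj(-1) + 1*(1)*conj(1) + 1*(-1)*conj(-1) + 1*(1)*conj(1) + 1*(-1)*conj(-1)]
      = (1/8)[(1) + (1) + (1) + (1) + (1) + (1) + (1) + (1)] = 8/8 = 1
  <chi_6*chi_6, chi_5> = (1/8)[1*(1)*conj(1) + 1*(-1)*conj(exp(-3*I*pi/4)) + 1*(1)*conj(I) + 1*(-1)*conj(exp(-I*pi/4)) + 1*(1)*conj(-1) + 1*(-1)*conj(exp(I*pi/4)) + 1*(1)*conj(-I) + 1*(-1)*conj(exp(3*I*pi/4))]
      = (1/8)[(1) + (-exp(3*I*pi/4)) + (-I) + (-exp(I*pi/4)) + (-1) + (-exp(-I*pi/4)) + (I) + (-exp(-3*I*pi/4))] = 0/8 = 0
  <chi_6*chi_6, chi_6> = (1/8)[1*(1)*conj(1) + 1*(-1)*conj(-I) + 1*(1)*conj(-1) + 1*(-1)*conj(I) + 1*(1)*conj(1) + 1*(-1)*conj(-I) + 1*(1)*conj(-1) + 1*(-1)*conj(I)]
      = (1/8)[(1) + (-I) + (-1) + (I) + (1) + (-I) + (-1) + (I)] = 0/8 = 0
  <chi_6*chi_6, chi_7> = (1/8)[1*(1)*conj(1) + 1*(-1)*conj(exp(-I*pi/4)) + 1*(1)*conj(-I) + 1*(-1)*conj(exp(-3*I*pi/4)) + 1*(1)*conj(-1) + 1*(-1)*conj(exp(3*I*pi/4)) + 1*(1)*conj(I) + 1*(-1)*conj(exp(I*pi/4))]
      = (1/8)[(1) + (-exp(I*pi/4)) + (I) + (-exp(3*I*pi/4)) + (-1) + (-exp(-3*I*pi/4)) + (-I) + (-exp(-I*pi/4))] = 0/8 = 0
(Exp terms are combined using exp(i*s)*conj(exp(i*t)) = exp(i*(s-t)), and sums of them are collapsed using the identity that for every m > 1 the m distinct m-th roots of unity sum to 0, e.g. 1 + exp(2*I*pi/3) + exp(-2*I*pi/3) = 0.)
Hence the multiplicities are chi_4: 1. Dimension check: dim(chi_6)*dim(chi_6) = 1*1 = 1 and sum (mult * dim) = 1*1 = 1.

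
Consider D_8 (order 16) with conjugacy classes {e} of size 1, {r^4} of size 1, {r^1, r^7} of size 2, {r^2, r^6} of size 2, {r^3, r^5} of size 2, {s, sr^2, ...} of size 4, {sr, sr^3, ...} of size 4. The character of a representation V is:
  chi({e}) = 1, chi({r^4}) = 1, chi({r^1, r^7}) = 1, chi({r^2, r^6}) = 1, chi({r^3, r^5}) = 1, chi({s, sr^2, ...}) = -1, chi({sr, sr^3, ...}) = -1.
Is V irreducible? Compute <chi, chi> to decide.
Irreducible: <chi, chi> = 1.

Explanation: <chi, chi> = (1/|G|) sum_C |C| * |chi(C)|^2 = (1/16)[1*|1|^2 + 1*|1|^2 + 2*|1|^2 + 2*|1|^2 + 2*|1|^2 + 4*|-1|^2 + 4*|-1|^2]
  = (1/16)[(1) + (1) + (2) + (2) + (2) + (4) + (4)] = 16/16 = 1.
A character is irreducible iff <chi, chi> = 1, so this representation is irreducible.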